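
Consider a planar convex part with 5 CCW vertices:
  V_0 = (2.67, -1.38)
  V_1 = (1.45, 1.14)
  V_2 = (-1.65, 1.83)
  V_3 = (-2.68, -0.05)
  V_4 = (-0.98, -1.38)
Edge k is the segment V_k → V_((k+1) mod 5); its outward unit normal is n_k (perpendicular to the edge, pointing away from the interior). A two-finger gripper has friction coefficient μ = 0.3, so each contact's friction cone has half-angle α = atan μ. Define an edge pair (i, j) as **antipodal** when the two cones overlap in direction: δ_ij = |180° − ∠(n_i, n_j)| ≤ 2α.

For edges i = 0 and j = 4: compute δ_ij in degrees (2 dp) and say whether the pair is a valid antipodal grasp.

α = atan 0.3 = 16.70°;  2α = 33.40°
edge 0: e_0 = (-1.22, +2.52);  n_0 = (+0.9001, +0.4357)
edge 4: e_4 = (+3.65, +0.00);  n_4 = (+0.0000, -1.0000)
∠(n_0, n_4) = 115.83°
δ = |180° − 115.83°| = 64.17°
64.17° > 2α = 33.40°  →  invalid

δ = 64.17°, invalid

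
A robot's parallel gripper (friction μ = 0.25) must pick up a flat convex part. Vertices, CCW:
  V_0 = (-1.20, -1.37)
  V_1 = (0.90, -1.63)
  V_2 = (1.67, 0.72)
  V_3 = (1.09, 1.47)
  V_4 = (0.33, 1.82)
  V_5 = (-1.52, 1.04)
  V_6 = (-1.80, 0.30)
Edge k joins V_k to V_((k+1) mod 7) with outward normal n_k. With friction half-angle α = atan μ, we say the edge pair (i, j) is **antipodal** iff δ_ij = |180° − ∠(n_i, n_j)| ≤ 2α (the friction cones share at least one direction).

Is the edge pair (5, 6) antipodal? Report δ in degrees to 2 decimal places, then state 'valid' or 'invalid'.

δ = 139.51°, invalid

α = atan 0.25 = 14.04°;  2α = 28.07°
edge 5: e_5 = (-0.28, -0.74);  n_5 = (-0.9353, +0.3539)
edge 6: e_6 = (+0.60, -1.67);  n_6 = (-0.9411, -0.3381)
∠(n_5, n_6) = 40.49°
δ = |180° − 40.49°| = 139.51°
139.51° > 2α = 28.07°  →  invalid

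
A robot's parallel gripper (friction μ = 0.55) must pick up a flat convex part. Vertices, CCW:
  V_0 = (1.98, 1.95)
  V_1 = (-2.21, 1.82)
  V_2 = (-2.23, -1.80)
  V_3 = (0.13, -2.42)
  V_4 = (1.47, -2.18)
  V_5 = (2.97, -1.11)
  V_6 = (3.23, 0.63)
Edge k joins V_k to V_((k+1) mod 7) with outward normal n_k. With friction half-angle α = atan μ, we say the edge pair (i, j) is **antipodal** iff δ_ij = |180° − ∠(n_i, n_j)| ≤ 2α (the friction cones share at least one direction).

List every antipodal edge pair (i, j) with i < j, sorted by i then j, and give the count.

α = atan 0.55 = 28.81°;  2α = 57.62°
n_0 = (-0.0310, +0.9995)
n_1 = (-1.0000, +0.0055)
n_2 = (-0.2541, -0.9672)
n_3 = (+0.1763, -0.9843)
n_4 = (+0.5807, -0.8141)
n_5 = (+0.9890, -0.1478)
n_6 = (+0.7261, +0.6876)
  (0,1): δ = 92.09°  ·
  (0,2): δ = 16.50°  ✓
  (0,3): δ = 8.38°  ✓
  (0,4): δ = 33.72°  ✓
  (0,5): δ = 79.72°  ·
  (0,6): δ = 131.66°  ·
  (1,2): δ = 104.40°  ·
  (1,3): δ = 79.53°  ·
  (1,4): δ = 54.18°  ✓
  (1,5): δ = 8.18°  ✓
  (1,6): δ = 43.76°  ✓
  (2,3): δ = 155.13°  ·
  (2,4): δ = 129.78°  ·
  (2,5): δ = 83.78°  ·
  (2,6): δ = 31.84°  ✓
  (3,4): δ = 154.65°  ·
  (3,5): δ = 108.65°  ·
  (3,6): δ = 56.71°  ✓
  (4,5): δ = 134.00°  ·
  (4,6): δ = 82.06°  ·
  (5,6): δ = 128.06°  ·
antipodal pairs: 8

count = 8; pairs: (0,2), (0,3), (0,4), (1,4), (1,5), (1,6), (2,6), (3,6)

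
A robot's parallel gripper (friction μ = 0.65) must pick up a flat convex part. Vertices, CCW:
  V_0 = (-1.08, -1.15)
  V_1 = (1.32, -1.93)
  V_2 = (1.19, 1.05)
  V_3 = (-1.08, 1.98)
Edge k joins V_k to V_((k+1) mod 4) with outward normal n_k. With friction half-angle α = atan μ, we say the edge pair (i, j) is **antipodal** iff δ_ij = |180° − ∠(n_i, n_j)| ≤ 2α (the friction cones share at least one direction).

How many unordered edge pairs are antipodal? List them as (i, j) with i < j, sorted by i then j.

count = 2; pairs: (0,2), (1,3)

α = atan 0.65 = 33.02°;  2α = 66.05°
n_0 = (-0.3091, -0.9510)
n_1 = (+0.9990, +0.0436)
n_2 = (+0.3791, +0.9254)
n_3 = (-1.0000, -0.0000)
  (0,1): δ = 69.50°  ·
  (0,2): δ = 4.27°  ✓
  (0,3): δ = 108.00°  ·
  (1,2): δ = 114.78°  ·
  (1,3): δ = 2.50°  ✓
  (2,3): δ = 67.72°  ·
antipodal pairs: 2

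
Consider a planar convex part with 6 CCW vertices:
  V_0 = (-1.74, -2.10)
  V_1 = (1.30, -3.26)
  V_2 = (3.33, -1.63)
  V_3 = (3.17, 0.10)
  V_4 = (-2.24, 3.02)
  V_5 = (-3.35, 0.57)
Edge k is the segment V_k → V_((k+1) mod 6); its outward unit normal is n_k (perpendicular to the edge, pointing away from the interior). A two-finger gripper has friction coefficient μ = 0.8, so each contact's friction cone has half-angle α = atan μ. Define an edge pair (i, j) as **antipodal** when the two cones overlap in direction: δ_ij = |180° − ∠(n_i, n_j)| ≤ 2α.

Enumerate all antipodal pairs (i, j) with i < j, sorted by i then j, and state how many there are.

α = atan 0.8 = 38.66°;  2α = 77.32°
n_0 = (-0.3565, -0.9343)
n_1 = (+0.6261, -0.7797)
n_2 = (+0.9958, +0.0921)
n_3 = (+0.4750, +0.8800)
n_4 = (-0.9109, +0.4127)
n_5 = (-0.8564, -0.5164)
  (0,1): δ = 120.35°  ·
  (0,2): δ = 63.83°  ✓
  (0,3): δ = 7.47°  ✓
  (0,4): δ = 86.51°  ·
  (0,5): δ = 141.98°  ·
  (1,2): δ = 123.48°  ·
  (1,3): δ = 67.12°  ✓
  (1,4): δ = 26.86°  ✓
  (1,5): δ = 82.33°  ·
  (2,3): δ = 123.64°  ·
  (2,4): δ = 29.66°  ✓
  (2,5): δ = 25.81°  ✓
  (3,4): δ = 86.02°  ·
  (3,5): δ = 30.55°  ✓
  (4,5): δ = 124.54°  ·
antipodal pairs: 7

count = 7; pairs: (0,2), (0,3), (1,3), (1,4), (2,4), (2,5), (3,5)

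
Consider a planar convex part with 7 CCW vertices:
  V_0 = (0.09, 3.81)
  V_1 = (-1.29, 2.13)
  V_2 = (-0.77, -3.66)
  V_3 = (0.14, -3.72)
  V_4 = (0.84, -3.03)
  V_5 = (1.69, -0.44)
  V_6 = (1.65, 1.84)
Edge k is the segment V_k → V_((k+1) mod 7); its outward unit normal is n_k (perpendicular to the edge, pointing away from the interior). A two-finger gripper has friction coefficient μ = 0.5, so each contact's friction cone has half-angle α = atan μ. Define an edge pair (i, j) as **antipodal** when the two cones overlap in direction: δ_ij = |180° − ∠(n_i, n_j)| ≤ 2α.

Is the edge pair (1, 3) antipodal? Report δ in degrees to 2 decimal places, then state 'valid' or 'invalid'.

δ = 50.54°, valid

α = atan 0.5 = 26.57°;  2α = 53.13°
edge 1: e_1 = (+0.52, -5.79);  n_1 = (-0.9960, -0.0894)
edge 3: e_3 = (+0.70, +0.69);  n_3 = (+0.7020, -0.7122)
∠(n_1, n_3) = 129.46°
δ = |180° − 129.46°| = 50.54°
50.54° ≤ 2α = 53.13°  →  valid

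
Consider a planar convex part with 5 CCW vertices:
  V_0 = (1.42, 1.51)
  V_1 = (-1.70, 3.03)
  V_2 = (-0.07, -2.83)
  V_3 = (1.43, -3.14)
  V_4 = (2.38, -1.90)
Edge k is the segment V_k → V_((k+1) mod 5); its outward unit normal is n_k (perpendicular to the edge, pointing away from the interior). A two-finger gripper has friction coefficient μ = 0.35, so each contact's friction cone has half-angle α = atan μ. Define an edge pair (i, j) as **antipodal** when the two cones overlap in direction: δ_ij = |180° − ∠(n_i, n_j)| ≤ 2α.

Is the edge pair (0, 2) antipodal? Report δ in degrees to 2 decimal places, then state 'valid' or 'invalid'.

α = atan 0.35 = 19.29°;  2α = 38.58°
edge 0: e_0 = (-3.12, +1.52);  n_0 = (+0.4380, +0.8990)
edge 2: e_2 = (+1.50, -0.31);  n_2 = (-0.2024, -0.9793)
∠(n_0, n_2) = 165.70°
δ = |180° − 165.70°| = 14.30°
14.30° ≤ 2α = 38.58°  →  valid

δ = 14.30°, valid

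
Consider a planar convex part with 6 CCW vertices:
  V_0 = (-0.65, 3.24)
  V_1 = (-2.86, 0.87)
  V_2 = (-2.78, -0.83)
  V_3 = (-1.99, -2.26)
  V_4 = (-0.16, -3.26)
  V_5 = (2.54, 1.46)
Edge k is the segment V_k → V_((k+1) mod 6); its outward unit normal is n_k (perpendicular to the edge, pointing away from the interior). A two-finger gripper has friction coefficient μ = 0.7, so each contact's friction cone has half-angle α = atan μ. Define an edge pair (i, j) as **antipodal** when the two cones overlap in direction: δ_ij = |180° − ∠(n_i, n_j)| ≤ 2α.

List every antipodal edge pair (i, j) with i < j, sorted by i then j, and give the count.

α = atan 0.7 = 34.99°;  2α = 69.98°
n_0 = (-0.7314, +0.6820)
n_1 = (-0.9989, -0.0470)
n_2 = (-0.8753, -0.4836)
n_3 = (-0.4795, -0.8775)
n_4 = (+0.8680, -0.4965)
n_5 = (+0.4873, +0.8733)
  (0,1): δ = 134.31°  ·
  (0,2): δ = 108.08°  ·
  (0,3): δ = 75.66°  ·
  (0,4): δ = 13.23°  ✓
  (0,5): δ = 103.84°  ·
  (1,2): δ = 153.78°  ·
  (1,3): δ = 121.35°  ·
  (1,4): δ = 32.47°  ✓
  (1,5): δ = 58.14°  ✓
  (2,3): δ = 147.57°  ·
  (2,4): δ = 58.69°  ✓
  (2,5): δ = 31.92°  ✓
  (3,4): δ = 91.12°  ·
  (3,5): δ = 0.51°  ✓
  (4,5): δ = 89.39°  ·
antipodal pairs: 6

count = 6; pairs: (0,4), (1,4), (1,5), (2,4), (2,5), (3,5)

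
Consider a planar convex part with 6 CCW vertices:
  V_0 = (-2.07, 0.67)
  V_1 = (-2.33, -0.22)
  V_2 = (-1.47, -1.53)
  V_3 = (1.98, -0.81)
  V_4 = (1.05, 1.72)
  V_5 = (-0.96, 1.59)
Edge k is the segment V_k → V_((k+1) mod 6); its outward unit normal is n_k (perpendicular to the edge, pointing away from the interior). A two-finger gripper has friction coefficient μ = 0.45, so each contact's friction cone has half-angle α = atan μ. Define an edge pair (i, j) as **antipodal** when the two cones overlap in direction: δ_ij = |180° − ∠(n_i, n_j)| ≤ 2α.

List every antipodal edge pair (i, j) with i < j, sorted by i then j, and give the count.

α = atan 0.45 = 24.23°;  2α = 48.46°
n_0 = (-0.9599, +0.2804)
n_1 = (-0.8360, -0.5488)
n_2 = (+0.2043, -0.9789)
n_3 = (+0.9386, +0.3450)
n_4 = (-0.0645, +0.9979)
n_5 = (-0.6381, +0.7699)
  (0,1): δ = 130.43°  ·
  (0,2): δ = 61.93°  ·
  (0,3): δ = 36.47°  ✓
  (0,4): δ = 109.99°  ·
  (0,5): δ = 145.94°  ·
  (1,2): δ = 111.50°  ·
  (1,3): δ = 13.10°  ✓
  (1,4): δ = 60.42°  ·
  (1,5): δ = 96.37°  ·
  (2,3): δ = 81.61°  ·
  (2,4): δ = 8.09°  ✓
  (2,5): δ = 27.86°  ✓
  (3,4): δ = 106.48°  ·
  (3,5): δ = 70.53°  ·
  (4,5): δ = 144.05°  ·
antipodal pairs: 4

count = 4; pairs: (0,3), (1,3), (2,4), (2,5)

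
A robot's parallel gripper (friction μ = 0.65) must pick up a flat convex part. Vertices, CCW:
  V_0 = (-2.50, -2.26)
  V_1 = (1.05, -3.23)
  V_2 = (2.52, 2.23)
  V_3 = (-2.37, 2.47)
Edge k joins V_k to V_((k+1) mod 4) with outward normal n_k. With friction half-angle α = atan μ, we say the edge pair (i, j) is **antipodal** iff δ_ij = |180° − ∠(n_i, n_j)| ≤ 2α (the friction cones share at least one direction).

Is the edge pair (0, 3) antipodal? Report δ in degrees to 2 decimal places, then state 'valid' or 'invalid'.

δ = 103.71°, invalid

α = atan 0.65 = 33.02°;  2α = 66.05°
edge 0: e_0 = (+3.55, -0.97);  n_0 = (-0.2636, -0.9646)
edge 3: e_3 = (-0.13, -4.73);  n_3 = (-0.9996, +0.0275)
∠(n_0, n_3) = 76.29°
δ = |180° − 76.29°| = 103.71°
103.71° > 2α = 66.05°  →  invalid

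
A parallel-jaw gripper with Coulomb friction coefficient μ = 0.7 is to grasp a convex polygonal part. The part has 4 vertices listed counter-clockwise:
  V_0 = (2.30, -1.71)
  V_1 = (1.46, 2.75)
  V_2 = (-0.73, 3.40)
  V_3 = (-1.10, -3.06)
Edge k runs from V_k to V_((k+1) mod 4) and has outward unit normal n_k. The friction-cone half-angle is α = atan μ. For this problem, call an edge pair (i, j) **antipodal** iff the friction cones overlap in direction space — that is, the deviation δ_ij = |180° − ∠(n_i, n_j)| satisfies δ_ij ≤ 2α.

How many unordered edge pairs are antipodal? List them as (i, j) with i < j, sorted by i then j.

α = atan 0.7 = 34.99°;  2α = 69.98°
n_0 = (+0.9827, +0.1851)
n_1 = (+0.2845, +0.9587)
n_2 = (-0.9984, +0.0572)
n_3 = (+0.3690, -0.9294)
  (0,1): δ = 117.20°  ·
  (0,2): δ = 13.94°  ✓
  (0,3): δ = 100.99°  ·
  (1,2): δ = 76.75°  ·
  (1,3): δ = 38.19°  ✓
  (2,3): δ = 65.07°  ✓
antipodal pairs: 3

count = 3; pairs: (0,2), (1,3), (2,3)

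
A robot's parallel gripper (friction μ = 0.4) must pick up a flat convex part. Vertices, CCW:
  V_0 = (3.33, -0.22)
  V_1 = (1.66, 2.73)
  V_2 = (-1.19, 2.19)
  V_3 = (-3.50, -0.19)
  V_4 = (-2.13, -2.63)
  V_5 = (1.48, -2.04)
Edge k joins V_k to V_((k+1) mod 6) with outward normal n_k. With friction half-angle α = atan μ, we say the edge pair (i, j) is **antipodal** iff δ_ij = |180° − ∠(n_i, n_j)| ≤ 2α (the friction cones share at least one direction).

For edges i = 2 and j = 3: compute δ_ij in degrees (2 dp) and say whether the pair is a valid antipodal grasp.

α = atan 0.4 = 21.80°;  2α = 43.60°
edge 2: e_2 = (-2.31, -2.38);  n_2 = (-0.7176, +0.6965)
edge 3: e_3 = (+1.37, -2.44);  n_3 = (-0.8720, -0.4896)
∠(n_2, n_3) = 73.46°
δ = |180° − 73.46°| = 106.54°
106.54° > 2α = 43.60°  →  invalid

δ = 106.54°, invalid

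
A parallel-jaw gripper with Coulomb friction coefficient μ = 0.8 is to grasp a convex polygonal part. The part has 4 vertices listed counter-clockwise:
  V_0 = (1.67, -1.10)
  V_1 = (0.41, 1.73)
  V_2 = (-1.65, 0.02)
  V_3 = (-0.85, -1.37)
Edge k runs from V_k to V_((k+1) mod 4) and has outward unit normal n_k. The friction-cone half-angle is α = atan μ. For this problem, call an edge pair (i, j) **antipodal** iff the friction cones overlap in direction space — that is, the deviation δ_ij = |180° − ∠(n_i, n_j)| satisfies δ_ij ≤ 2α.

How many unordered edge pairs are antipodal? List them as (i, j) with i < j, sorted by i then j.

count = 4; pairs: (0,1), (0,2), (0,3), (1,3)

α = atan 0.8 = 38.66°;  2α = 77.32°
n_0 = (+0.9135, +0.4067)
n_1 = (-0.6387, +0.7694)
n_2 = (-0.8667, -0.4988)
n_3 = (+0.1065, -0.9943)
  (0,1): δ = 74.30°  ✓
  (0,2): δ = 5.92°  ✓
  (0,3): δ = 72.12°  ✓
  (1,2): δ = 99.77°  ·
  (1,3): δ = 33.58°  ✓
  (2,3): δ = 113.81°  ·
antipodal pairs: 4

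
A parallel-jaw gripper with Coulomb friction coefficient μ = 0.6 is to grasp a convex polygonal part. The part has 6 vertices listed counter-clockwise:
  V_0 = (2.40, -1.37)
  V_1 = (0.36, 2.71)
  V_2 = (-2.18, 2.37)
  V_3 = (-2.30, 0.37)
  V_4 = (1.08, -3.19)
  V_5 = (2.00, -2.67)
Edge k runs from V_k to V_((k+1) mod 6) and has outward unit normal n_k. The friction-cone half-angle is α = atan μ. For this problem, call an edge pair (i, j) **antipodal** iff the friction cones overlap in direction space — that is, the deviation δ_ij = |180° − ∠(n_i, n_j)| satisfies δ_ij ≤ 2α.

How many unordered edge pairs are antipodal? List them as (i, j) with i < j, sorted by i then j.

α = atan 0.6 = 30.96°;  2α = 61.93°
n_0 = (+0.8944, +0.4472)
n_1 = (-0.1327, +0.9912)
n_2 = (-0.9982, +0.0599)
n_3 = (-0.7252, -0.6885)
n_4 = (+0.4921, -0.8706)
n_5 = (+0.9558, -0.2941)
  (0,1): δ = 108.94°  ·
  (0,2): δ = 30.00°  ✓
  (0,3): δ = 16.95°  ✓
  (0,4): δ = 92.91°  ·
  (0,5): δ = 136.33°  ·
  (1,2): δ = 101.06°  ·
  (1,3): δ = 54.11°  ✓
  (1,4): δ = 21.85°  ✓
  (1,5): δ = 65.27°  ·
  (2,3): δ = 133.05°  ·
  (2,4): δ = 57.09°  ✓
  (2,5): δ = 13.67°  ✓
  (3,4): δ = 104.04°  ·
  (3,5): δ = 60.62°  ✓
  (4,5): δ = 136.58°  ·
antipodal pairs: 7

count = 7; pairs: (0,2), (0,3), (1,3), (1,4), (2,4), (2,5), (3,5)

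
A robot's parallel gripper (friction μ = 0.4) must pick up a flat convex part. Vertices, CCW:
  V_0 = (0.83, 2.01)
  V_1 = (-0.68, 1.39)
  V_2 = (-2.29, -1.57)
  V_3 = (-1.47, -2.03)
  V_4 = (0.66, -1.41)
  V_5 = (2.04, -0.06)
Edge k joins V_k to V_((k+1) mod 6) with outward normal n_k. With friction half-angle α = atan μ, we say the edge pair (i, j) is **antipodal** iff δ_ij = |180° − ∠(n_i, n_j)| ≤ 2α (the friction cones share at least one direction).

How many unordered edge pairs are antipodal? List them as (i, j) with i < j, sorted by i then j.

count = 4; pairs: (0,3), (0,4), (1,4), (2,5)

α = atan 0.4 = 21.80°;  2α = 43.60°
n_0 = (-0.3798, +0.9251)
n_1 = (-0.8785, +0.4778)
n_2 = (-0.4893, -0.8721)
n_3 = (+0.2795, -0.9602)
n_4 = (+0.6993, -0.7148)
n_5 = (+0.8633, +0.5046)
  (0,1): δ = 140.87°  ·
  (0,2): δ = 51.61°  ·
  (0,3): δ = 6.09°  ✓
  (0,4): δ = 22.05°  ✓
  (0,5): δ = 97.99°  ·
  (1,2): δ = 90.75°  ·
  (1,3): δ = 45.23°  ·
  (1,4): δ = 17.09°  ✓
  (1,5): δ = 58.85°  ·
  (2,3): δ = 134.48°  ·
  (2,4): δ = 106.34°  ·
  (2,5): δ = 30.40°  ✓
  (3,4): δ = 151.86°  ·
  (3,5): δ = 75.92°  ·
  (4,5): δ = 104.06°  ·
antipodal pairs: 4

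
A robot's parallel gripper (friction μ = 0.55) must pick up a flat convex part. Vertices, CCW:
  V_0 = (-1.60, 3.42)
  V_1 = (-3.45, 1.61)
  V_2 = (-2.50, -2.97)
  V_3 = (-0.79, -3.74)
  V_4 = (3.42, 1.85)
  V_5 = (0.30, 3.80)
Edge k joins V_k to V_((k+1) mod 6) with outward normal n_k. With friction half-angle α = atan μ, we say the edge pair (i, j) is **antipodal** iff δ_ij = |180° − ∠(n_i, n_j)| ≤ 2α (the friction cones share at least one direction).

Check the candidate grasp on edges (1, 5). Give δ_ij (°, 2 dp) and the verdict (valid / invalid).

δ = 89.59°, invalid

α = atan 0.55 = 28.81°;  2α = 57.62°
edge 1: e_1 = (+0.95, -4.58);  n_1 = (-0.9792, -0.2031)
edge 5: e_5 = (-1.90, -0.38);  n_5 = (-0.1961, +0.9806)
∠(n_1, n_5) = 90.41°
δ = |180° − 90.41°| = 89.59°
89.59° > 2α = 57.62°  →  invalid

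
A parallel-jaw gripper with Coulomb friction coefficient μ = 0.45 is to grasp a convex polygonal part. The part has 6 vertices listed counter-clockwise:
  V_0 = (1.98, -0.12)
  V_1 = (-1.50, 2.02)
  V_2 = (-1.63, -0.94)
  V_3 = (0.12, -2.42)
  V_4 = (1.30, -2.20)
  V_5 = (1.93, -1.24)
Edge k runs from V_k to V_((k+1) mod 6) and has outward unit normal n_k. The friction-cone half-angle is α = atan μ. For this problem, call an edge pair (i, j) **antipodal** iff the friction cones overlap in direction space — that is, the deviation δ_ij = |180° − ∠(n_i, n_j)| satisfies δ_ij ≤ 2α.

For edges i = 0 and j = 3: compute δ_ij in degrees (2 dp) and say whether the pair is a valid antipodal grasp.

α = atan 0.45 = 24.23°;  2α = 48.46°
edge 0: e_0 = (-3.48, +2.14);  n_0 = (+0.5238, +0.8518)
edge 3: e_3 = (+1.18, +0.22);  n_3 = (+0.1833, -0.9831)
∠(n_0, n_3) = 137.85°
δ = |180° − 137.85°| = 42.15°
42.15° ≤ 2α = 48.46°  →  valid

δ = 42.15°, valid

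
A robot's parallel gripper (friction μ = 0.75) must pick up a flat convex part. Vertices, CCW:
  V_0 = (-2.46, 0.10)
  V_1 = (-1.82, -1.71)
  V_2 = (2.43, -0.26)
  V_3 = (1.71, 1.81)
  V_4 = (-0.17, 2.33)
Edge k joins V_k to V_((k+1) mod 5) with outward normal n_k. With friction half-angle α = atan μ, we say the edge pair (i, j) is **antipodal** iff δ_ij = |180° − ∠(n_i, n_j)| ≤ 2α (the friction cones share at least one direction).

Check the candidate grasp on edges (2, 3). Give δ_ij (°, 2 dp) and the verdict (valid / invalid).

δ = 124.64°, invalid

α = atan 0.75 = 36.87°;  2α = 73.74°
edge 2: e_2 = (-0.72, +2.07);  n_2 = (+0.9445, +0.3285)
edge 3: e_3 = (-1.88, +0.52);  n_3 = (+0.2666, +0.9638)
∠(n_2, n_3) = 55.36°
δ = |180° − 55.36°| = 124.64°
124.64° > 2α = 73.74°  →  invalid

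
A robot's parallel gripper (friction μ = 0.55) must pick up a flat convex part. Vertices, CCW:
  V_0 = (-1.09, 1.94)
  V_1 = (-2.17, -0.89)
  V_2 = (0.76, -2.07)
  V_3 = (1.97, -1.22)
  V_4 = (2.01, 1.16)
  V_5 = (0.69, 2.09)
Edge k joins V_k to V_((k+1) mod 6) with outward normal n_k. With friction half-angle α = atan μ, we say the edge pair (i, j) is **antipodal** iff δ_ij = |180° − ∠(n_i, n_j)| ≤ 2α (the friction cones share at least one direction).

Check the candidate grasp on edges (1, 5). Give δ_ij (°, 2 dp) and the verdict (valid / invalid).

δ = 26.75°, valid

α = atan 0.55 = 28.81°;  2α = 57.62°
edge 1: e_1 = (+2.93, -1.18);  n_1 = (-0.3736, -0.9276)
edge 5: e_5 = (-1.78, -0.15);  n_5 = (-0.0840, +0.9965)
∠(n_1, n_5) = 153.25°
δ = |180° − 153.25°| = 26.75°
26.75° ≤ 2α = 57.62°  →  valid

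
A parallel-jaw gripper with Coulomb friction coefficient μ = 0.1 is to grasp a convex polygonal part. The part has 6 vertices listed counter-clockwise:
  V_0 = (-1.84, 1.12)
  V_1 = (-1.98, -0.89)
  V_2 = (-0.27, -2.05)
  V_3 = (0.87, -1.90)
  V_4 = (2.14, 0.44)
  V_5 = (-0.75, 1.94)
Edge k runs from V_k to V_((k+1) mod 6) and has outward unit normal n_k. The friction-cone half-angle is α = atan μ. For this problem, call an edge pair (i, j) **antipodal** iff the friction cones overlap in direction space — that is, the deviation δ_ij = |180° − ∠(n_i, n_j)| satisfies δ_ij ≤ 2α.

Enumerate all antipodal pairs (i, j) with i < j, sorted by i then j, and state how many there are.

count = 1; pairs: (1,4)

α = atan 0.1 = 5.71°;  2α = 11.42°
n_0 = (-0.9976, +0.0695)
n_1 = (-0.5614, -0.8276)
n_2 = (+0.1305, -0.9915)
n_3 = (+0.8789, -0.4770)
n_4 = (+0.4607, +0.8876)
n_5 = (-0.6012, +0.7991)
  (0,1): δ = 120.17°  ·
  (0,2): δ = 78.52°  ·
  (0,3): δ = 24.51°  ·
  (0,4): δ = 66.55°  ·
  (0,5): δ = 130.94°  ·
  (1,2): δ = 138.35°  ·
  (1,3): δ = 84.34°  ·
  (1,4): δ = 6.72°  ✓
  (1,5): δ = 71.11°  ·
  (2,3): δ = 125.99°  ·
  (2,4): δ = 34.93°  ·
  (2,5): δ = 29.46°  ·
  (3,4): δ = 88.94°  ·
  (3,5): δ = 24.56°  ·
  (4,5): δ = 115.62°  ·
antipodal pairs: 1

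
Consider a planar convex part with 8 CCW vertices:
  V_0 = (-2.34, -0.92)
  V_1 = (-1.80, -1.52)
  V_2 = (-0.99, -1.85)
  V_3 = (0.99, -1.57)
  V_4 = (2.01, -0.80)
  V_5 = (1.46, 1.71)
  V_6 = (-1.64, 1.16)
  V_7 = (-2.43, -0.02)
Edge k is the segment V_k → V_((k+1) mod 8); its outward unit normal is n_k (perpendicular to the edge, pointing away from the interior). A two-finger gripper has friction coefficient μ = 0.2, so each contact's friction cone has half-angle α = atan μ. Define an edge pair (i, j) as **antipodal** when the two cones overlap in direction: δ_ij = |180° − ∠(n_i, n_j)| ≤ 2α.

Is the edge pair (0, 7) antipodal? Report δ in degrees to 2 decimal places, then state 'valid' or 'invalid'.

α = atan 0.2 = 11.31°;  2α = 22.62°
edge 0: e_0 = (+0.54, -0.60);  n_0 = (-0.7433, -0.6690)
edge 7: e_7 = (+0.09, -0.90);  n_7 = (-0.9950, -0.0995)
∠(n_0, n_7) = 36.28°
δ = |180° − 36.28°| = 143.72°
143.72° > 2α = 22.62°  →  invalid

δ = 143.72°, invalid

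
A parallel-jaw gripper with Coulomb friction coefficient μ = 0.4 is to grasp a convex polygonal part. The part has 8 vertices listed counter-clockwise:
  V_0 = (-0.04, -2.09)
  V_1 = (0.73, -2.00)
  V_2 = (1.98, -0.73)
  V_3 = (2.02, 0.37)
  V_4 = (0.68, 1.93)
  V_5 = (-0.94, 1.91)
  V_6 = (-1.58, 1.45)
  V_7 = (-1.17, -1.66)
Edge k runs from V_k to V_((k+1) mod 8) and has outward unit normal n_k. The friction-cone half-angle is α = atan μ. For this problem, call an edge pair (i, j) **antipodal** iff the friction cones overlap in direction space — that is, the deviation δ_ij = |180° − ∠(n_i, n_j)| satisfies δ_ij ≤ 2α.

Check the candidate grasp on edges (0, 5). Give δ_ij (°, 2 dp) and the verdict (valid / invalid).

α = atan 0.4 = 21.80°;  2α = 43.60°
edge 0: e_0 = (+0.77, +0.09);  n_0 = (+0.1161, -0.9932)
edge 5: e_5 = (-0.64, -0.46);  n_5 = (-0.5836, +0.8120)
∠(n_0, n_5) = 150.96°
δ = |180° − 150.96°| = 29.04°
29.04° ≤ 2α = 43.60°  →  valid

δ = 29.04°, valid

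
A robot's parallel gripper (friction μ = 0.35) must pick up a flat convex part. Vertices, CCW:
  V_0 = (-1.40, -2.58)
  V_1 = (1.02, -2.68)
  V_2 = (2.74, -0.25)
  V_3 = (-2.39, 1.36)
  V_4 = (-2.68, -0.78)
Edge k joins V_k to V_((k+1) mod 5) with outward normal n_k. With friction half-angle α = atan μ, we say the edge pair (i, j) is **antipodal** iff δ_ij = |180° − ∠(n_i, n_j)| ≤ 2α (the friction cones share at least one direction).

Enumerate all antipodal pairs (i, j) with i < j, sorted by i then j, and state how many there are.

count = 3; pairs: (0,2), (1,3), (2,4)

α = atan 0.35 = 19.29°;  2α = 38.58°
n_0 = (-0.0413, -0.9991)
n_1 = (+0.8162, -0.5777)
n_2 = (+0.2994, +0.9541)
n_3 = (-0.9909, +0.1343)
n_4 = (-0.8150, -0.5795)
  (0,1): δ = 122.93°  ·
  (0,2): δ = 15.06°  ✓
  (0,3): δ = 84.65°  ·
  (0,4): δ = 127.78°  ·
  (1,2): δ = 72.13°  ·
  (1,3): δ = 27.57°  ✓
  (1,4): δ = 70.71°  ·
  (2,3): δ = 80.29°  ·
  (2,4): δ = 37.16°  ✓
  (3,4): δ = 136.87°  ·
antipodal pairs: 3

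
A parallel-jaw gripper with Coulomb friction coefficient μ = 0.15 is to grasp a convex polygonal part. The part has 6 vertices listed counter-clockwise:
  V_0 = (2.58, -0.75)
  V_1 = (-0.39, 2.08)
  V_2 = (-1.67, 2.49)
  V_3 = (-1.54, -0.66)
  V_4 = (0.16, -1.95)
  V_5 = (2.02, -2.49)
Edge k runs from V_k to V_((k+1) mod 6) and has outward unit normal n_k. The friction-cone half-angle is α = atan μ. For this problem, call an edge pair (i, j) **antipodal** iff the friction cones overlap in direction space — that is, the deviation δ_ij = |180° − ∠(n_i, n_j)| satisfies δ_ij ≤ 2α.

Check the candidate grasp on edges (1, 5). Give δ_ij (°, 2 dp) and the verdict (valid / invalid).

δ = 89.92°, invalid

α = atan 0.15 = 8.53°;  2α = 17.06°
edge 1: e_1 = (-1.28, +0.41);  n_1 = (+0.3050, +0.9523)
edge 5: e_5 = (+0.56, +1.74);  n_5 = (+0.9519, -0.3064)
∠(n_1, n_5) = 90.08°
δ = |180° − 90.08°| = 89.92°
89.92° > 2α = 17.06°  →  invalid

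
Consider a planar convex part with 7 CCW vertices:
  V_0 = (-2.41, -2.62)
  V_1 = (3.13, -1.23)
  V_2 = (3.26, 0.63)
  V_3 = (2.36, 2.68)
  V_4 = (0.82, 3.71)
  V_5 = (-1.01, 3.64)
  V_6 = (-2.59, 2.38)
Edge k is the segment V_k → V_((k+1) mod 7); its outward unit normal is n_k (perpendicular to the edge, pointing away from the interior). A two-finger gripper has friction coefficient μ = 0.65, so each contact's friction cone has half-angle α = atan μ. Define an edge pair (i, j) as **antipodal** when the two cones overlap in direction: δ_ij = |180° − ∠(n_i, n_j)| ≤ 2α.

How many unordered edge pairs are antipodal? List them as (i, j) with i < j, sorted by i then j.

count = 7; pairs: (0,3), (0,4), (0,5), (1,5), (1,6), (2,6), (3,6)

α = atan 0.65 = 33.02°;  2α = 66.05°
n_0 = (+0.2434, -0.9699)
n_1 = (+0.9976, -0.0697)
n_2 = (+0.9156, +0.4020)
n_3 = (+0.5559, +0.8312)
n_4 = (-0.0382, +0.9993)
n_5 = (-0.6235, +0.7818)
n_6 = (-0.9994, -0.0360)
  (0,1): δ = 108.08°  ·
  (0,2): δ = 80.38°  ·
  (0,3): δ = 47.86°  ✓
  (0,4): δ = 11.89°  ✓
  (0,5): δ = 24.49°  ✓
  (0,6): δ = 77.98°  ·
  (1,2): δ = 152.30°  ·
  (1,3): δ = 119.78°  ·
  (1,4): δ = 83.81°  ·
  (1,5): δ = 47.43°  ✓
  (1,6): δ = 6.06°  ✓
  (2,3): δ = 147.48°  ·
  (2,4): δ = 111.51°  ·
  (2,5): δ = 75.13°  ·
  (2,6): δ = 21.64°  ✓
  (3,4): δ = 144.03°  ·
  (3,5): δ = 107.65°  ·
  (3,6): δ = 54.16°  ✓
  (4,5): δ = 143.62°  ·
  (4,6): δ = 90.13°  ·
  (5,6): δ = 126.51°  ·
antipodal pairs: 7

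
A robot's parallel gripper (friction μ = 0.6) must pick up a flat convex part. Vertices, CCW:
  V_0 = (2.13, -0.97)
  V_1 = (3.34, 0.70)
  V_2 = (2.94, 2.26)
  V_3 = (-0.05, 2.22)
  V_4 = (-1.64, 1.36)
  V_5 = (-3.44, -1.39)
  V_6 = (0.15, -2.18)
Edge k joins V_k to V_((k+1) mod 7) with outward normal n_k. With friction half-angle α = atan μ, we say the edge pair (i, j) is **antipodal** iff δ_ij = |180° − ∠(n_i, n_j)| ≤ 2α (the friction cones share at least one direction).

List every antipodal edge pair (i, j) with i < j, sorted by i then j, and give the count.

count = 9; pairs: (0,2), (0,3), (0,4), (1,4), (2,5), (2,6), (3,5), (3,6), (4,6)

α = atan 0.6 = 30.96°;  2α = 61.93°
n_0 = (+0.8098, -0.5867)
n_1 = (+0.9687, +0.2484)
n_2 = (-0.0134, +0.9999)
n_3 = (-0.4757, +0.8796)
n_4 = (-0.8367, +0.5477)
n_5 = (-0.2149, -0.9766)
n_6 = (+0.5215, -0.8533)
  (0,1): δ = 129.69°  ·
  (0,2): δ = 53.31°  ✓
  (0,3): δ = 25.67°  ✓
  (0,4): δ = 2.72°  ✓
  (0,5): δ = 113.51°  ·
  (0,6): δ = 157.35°  ·
  (1,2): δ = 103.61°  ·
  (1,3): δ = 75.97°  ·
  (1,4): δ = 47.59°  ✓
  (1,5): δ = 63.21°  ·
  (1,6): δ = 107.05°  ·
  (2,3): δ = 152.36°  ·
  (2,4): δ = 123.97°  ·
  (2,5): δ = 13.18°  ✓
  (2,6): δ = 30.66°  ✓
  (3,4): δ = 151.61°  ·
  (3,5): δ = 40.82°  ✓
  (3,6): δ = 3.02°  ✓
  (4,5): δ = 69.20°  ·
  (4,6): δ = 25.36°  ✓
  (5,6): δ = 136.16°  ·
antipodal pairs: 9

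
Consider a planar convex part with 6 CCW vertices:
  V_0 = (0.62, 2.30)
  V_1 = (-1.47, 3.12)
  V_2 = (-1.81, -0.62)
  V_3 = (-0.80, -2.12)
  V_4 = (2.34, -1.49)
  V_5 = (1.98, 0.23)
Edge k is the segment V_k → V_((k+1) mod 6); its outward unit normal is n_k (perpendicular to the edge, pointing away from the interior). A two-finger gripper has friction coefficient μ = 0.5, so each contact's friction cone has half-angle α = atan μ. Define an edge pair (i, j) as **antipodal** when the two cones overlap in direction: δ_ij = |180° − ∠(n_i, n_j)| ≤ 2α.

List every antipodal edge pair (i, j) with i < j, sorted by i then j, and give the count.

count = 6; pairs: (0,2), (0,3), (1,4), (1,5), (2,4), (2,5)

α = atan 0.5 = 26.57°;  2α = 53.13°
n_0 = (+0.3652, +0.9309)
n_1 = (-0.9959, +0.0905)
n_2 = (-0.8295, -0.5585)
n_3 = (+0.1967, -0.9805)
n_4 = (+0.9788, +0.2049)
n_5 = (+0.8358, +0.5491)
  (0,1): δ = 73.77°  ·
  (0,2): δ = 34.62°  ✓
  (0,3): δ = 32.77°  ✓
  (0,4): δ = 123.24°  ·
  (0,5): δ = 144.73°  ·
  (1,2): δ = 140.85°  ·
  (1,3): δ = 73.46°  ·
  (1,4): δ = 17.02°  ✓
  (1,5): δ = 38.50°  ✓
  (2,3): δ = 112.61°  ·
  (2,4): δ = 22.13°  ✓
  (2,5): δ = 0.65°  ✓
  (3,4): δ = 89.52°  ·
  (3,5): δ = 68.04°  ·
  (4,5): δ = 158.52°  ·
antipodal pairs: 6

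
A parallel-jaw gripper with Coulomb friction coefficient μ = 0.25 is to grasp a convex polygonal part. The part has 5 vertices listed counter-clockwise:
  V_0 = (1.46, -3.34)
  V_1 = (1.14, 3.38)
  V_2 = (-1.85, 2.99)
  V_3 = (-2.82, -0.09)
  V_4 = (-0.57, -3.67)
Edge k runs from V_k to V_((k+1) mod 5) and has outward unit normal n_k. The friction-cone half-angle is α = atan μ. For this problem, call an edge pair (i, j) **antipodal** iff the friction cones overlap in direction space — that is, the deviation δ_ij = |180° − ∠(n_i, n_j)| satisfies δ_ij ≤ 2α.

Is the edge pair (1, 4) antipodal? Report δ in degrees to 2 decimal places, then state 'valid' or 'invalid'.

δ = 1.80°, valid

α = atan 0.25 = 14.04°;  2α = 28.07°
edge 1: e_1 = (-2.99, -0.39);  n_1 = (-0.1293, +0.9916)
edge 4: e_4 = (+2.03, +0.33);  n_4 = (+0.1605, -0.9870)
∠(n_1, n_4) = 178.20°
δ = |180° − 178.20°| = 1.80°
1.80° ≤ 2α = 28.07°  →  valid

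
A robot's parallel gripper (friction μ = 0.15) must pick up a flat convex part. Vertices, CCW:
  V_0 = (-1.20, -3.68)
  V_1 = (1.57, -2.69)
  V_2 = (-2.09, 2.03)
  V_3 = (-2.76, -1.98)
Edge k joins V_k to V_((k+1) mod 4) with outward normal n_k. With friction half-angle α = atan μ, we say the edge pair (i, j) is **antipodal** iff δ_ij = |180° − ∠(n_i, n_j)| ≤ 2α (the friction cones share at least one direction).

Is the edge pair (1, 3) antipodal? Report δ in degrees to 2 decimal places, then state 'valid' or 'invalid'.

δ = 4.75°, valid

α = atan 0.15 = 8.53°;  2α = 17.06°
edge 1: e_1 = (-3.66, +4.72);  n_1 = (+0.7903, +0.6128)
edge 3: e_3 = (+1.56, -1.70);  n_3 = (-0.7368, -0.6761)
∠(n_1, n_3) = 175.25°
δ = |180° − 175.25°| = 4.75°
4.75° ≤ 2α = 17.06°  →  valid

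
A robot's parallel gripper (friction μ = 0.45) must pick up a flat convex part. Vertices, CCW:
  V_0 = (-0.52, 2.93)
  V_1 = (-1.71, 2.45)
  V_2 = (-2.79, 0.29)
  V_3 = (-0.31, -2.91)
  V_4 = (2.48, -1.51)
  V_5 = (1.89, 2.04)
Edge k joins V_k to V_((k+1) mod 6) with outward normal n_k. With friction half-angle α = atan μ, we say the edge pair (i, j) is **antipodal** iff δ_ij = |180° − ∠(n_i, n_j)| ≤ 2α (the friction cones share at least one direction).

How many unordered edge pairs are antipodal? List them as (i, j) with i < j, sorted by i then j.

count = 6; pairs: (0,3), (1,3), (1,4), (2,4), (2,5), (3,5)

α = atan 0.45 = 24.23°;  2α = 48.46°
n_0 = (-0.3741, +0.9274)
n_1 = (-0.8944, +0.4472)
n_2 = (-0.7904, -0.6126)
n_3 = (+0.4485, -0.8938)
n_4 = (+0.9865, +0.1639)
n_5 = (+0.3464, +0.9381)
  (0,1): δ = 138.53°  ·
  (0,2): δ = 74.19°  ·
  (0,3): δ = 4.68°  ✓
  (0,4): δ = 77.47°  ·
  (0,5): δ = 137.76°  ·
  (1,2): δ = 115.66°  ·
  (1,3): δ = 36.79°  ✓
  (1,4): δ = 36.00°  ✓
  (1,5): δ = 96.30°  ·
  (2,3): δ = 101.13°  ·
  (2,4): δ = 28.34°  ✓
  (2,5): δ = 31.96°  ✓
  (3,4): δ = 107.21°  ·
  (3,5): δ = 46.92°  ✓
  (4,5): δ = 119.71°  ·
antipodal pairs: 6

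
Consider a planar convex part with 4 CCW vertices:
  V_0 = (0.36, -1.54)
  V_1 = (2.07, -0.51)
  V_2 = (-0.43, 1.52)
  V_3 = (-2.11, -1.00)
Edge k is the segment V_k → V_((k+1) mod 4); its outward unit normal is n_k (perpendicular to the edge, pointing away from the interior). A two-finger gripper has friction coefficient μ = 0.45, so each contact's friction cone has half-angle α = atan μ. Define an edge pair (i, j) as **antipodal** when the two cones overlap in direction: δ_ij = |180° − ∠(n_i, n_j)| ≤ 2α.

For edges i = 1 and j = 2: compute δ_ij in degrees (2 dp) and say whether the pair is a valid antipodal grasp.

α = atan 0.45 = 24.23°;  2α = 48.46°
edge 1: e_1 = (-2.50, +2.03);  n_1 = (+0.6304, +0.7763)
edge 2: e_2 = (-1.68, -2.52);  n_2 = (-0.8321, +0.5547)
∠(n_1, n_2) = 95.39°
δ = |180° − 95.39°| = 84.61°
84.61° > 2α = 48.46°  →  invalid

δ = 84.61°, invalid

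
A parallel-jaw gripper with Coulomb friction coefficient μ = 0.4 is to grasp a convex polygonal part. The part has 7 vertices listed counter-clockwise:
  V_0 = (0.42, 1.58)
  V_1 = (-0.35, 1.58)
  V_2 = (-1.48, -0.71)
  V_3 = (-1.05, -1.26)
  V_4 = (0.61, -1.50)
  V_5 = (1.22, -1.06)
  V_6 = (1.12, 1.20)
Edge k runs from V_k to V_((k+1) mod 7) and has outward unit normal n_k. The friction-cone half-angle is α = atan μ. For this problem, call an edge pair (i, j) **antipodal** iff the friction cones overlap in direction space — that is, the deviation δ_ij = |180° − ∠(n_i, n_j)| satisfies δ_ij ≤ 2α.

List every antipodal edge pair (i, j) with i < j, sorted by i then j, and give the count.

α = atan 0.4 = 21.80°;  2α = 43.60°
n_0 = (+0.0000, +1.0000)
n_1 = (-0.8968, +0.4425)
n_2 = (-0.7878, -0.6159)
n_3 = (-0.1431, -0.9897)
n_4 = (+0.5850, -0.8110)
n_5 = (+0.9990, +0.0442)
n_6 = (+0.4771, +0.8789)
  (0,1): δ = 116.26°  ·
  (0,2): δ = 51.98°  ·
  (0,3): δ = 8.23°  ✓
  (0,4): δ = 35.80°  ✓
  (0,5): δ = 92.53°  ·
  (0,6): δ = 151.50°  ·
  (1,2): δ = 115.72°  ·
  (1,3): δ = 71.96°  ·
  (1,4): δ = 27.93°  ✓
  (1,5): δ = 28.80°  ✓
  (1,6): δ = 87.77°  ·
  (2,3): δ = 136.25°  ·
  (2,4): δ = 92.22°  ·
  (2,5): δ = 35.49°  ✓
  (2,6): δ = 23.49°  ✓
  (3,4): δ = 135.97°  ·
  (3,5): δ = 79.24°  ·
  (3,6): δ = 20.27°  ✓
  (4,5): δ = 123.27°  ·
  (4,6): δ = 64.30°  ·
  (5,6): δ = 121.03°  ·
antipodal pairs: 7

count = 7; pairs: (0,3), (0,4), (1,4), (1,5), (2,5), (2,6), (3,6)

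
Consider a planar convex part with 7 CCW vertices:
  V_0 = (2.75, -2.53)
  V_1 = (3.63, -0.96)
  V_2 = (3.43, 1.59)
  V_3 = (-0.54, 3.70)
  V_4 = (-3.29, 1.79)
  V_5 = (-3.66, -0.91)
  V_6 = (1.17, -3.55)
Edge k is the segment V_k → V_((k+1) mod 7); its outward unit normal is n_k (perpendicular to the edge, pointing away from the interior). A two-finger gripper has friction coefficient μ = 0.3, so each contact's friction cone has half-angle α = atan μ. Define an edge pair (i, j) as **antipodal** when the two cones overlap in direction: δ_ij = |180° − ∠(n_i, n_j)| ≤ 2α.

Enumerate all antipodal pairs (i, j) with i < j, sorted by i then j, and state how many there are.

count = 5; pairs: (0,3), (0,4), (1,4), (2,5), (3,6)

α = atan 0.3 = 16.70°;  2α = 33.40°
n_0 = (+0.8723, -0.4889)
n_1 = (+0.9969, +0.0782)
n_2 = (+0.4693, +0.8830)
n_3 = (-0.5705, +0.8213)
n_4 = (-0.9907, +0.1358)
n_5 = (-0.4796, -0.8775)
n_6 = (+0.5424, -0.8401)
  (0,1): δ = 146.24°  ·
  (0,2): δ = 88.72°  ·
  (0,3): δ = 25.95°  ✓
  (0,4): δ = 21.47°  ✓
  (0,5): δ = 90.61°  ·
  (0,6): δ = 152.12°  ·
  (1,2): δ = 122.47°  ·
  (1,3): δ = 59.70°  ·
  (1,4): δ = 12.29°  ✓
  (1,5): δ = 56.86°  ·
  (1,6): δ = 118.36°  ·
  (2,3): δ = 117.23°  ·
  (2,4): δ = 69.81°  ·
  (2,5): δ = 0.67°  ✓
  (2,6): δ = 60.84°  ·
  (3,4): δ = 132.58°  ·
  (3,5): δ = 63.44°  ·
  (3,6): δ = 1.94°  ✓
  (4,5): δ = 110.86°  ·
  (4,6): δ = 49.35°  ·
  (5,6): δ = 118.49°  ·
antipodal pairs: 5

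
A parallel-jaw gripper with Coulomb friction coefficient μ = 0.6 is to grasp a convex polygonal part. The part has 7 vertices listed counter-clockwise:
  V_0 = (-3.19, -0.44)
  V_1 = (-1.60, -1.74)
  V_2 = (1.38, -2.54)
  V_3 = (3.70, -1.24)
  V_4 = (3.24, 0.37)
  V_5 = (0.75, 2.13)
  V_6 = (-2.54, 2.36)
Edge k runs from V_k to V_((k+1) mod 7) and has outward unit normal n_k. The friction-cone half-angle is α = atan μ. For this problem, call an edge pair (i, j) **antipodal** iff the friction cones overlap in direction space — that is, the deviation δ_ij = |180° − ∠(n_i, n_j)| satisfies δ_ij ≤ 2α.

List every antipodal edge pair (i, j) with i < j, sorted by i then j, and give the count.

count = 9; pairs: (0,3), (0,4), (0,5), (1,3), (1,4), (1,5), (2,5), (2,6), (3,6)

α = atan 0.6 = 30.96°;  2α = 61.93°
n_0 = (-0.6330, -0.7742)
n_1 = (-0.2593, -0.9658)
n_2 = (+0.4888, -0.8724)
n_3 = (+0.9615, +0.2747)
n_4 = (+0.5772, +0.8166)
n_5 = (+0.0697, +0.9976)
n_6 = (-0.9741, +0.2261)
  (0,1): δ = 155.76°  ·
  (0,2): δ = 111.47°  ·
  (0,3): δ = 34.78°  ✓
  (0,4): δ = 4.02°  ✓
  (0,5): δ = 35.27°  ✓
  (0,6): δ = 116.20°  ·
  (1,2): δ = 135.71°  ·
  (1,3): δ = 59.03°  ✓
  (1,4): δ = 20.23°  ✓
  (1,5): δ = 11.03°  ✓
  (1,6): δ = 91.96°  ·
  (2,3): δ = 103.32°  ·
  (2,4): δ = 64.52°  ·
  (2,5): δ = 33.26°  ✓
  (2,6): δ = 47.67°  ✓
  (3,4): δ = 141.20°  ·
  (3,5): δ = 109.94°  ·
  (3,6): δ = 29.01°  ✓
  (4,5): δ = 148.75°  ·
  (4,6): δ = 67.82°  ·
  (5,6): δ = 99.07°  ·
antipodal pairs: 9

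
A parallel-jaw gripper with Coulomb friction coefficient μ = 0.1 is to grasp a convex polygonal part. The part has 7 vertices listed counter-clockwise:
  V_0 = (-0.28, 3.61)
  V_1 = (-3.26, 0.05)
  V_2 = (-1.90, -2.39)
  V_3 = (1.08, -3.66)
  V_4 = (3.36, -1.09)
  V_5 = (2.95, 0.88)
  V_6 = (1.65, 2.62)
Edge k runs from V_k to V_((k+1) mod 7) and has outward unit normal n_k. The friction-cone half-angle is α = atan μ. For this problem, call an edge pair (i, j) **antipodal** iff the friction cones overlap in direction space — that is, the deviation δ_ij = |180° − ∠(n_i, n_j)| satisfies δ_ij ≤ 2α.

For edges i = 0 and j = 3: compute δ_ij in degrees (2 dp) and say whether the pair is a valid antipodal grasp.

α = atan 0.1 = 5.71°;  2α = 11.42°
edge 0: e_0 = (-2.98, -3.56);  n_0 = (-0.7668, +0.6419)
edge 3: e_3 = (+2.28, +2.57);  n_3 = (+0.7481, -0.6636)
∠(n_0, n_3) = 178.35°
δ = |180° − 178.35°| = 1.65°
1.65° ≤ 2α = 11.42°  →  valid

δ = 1.65°, valid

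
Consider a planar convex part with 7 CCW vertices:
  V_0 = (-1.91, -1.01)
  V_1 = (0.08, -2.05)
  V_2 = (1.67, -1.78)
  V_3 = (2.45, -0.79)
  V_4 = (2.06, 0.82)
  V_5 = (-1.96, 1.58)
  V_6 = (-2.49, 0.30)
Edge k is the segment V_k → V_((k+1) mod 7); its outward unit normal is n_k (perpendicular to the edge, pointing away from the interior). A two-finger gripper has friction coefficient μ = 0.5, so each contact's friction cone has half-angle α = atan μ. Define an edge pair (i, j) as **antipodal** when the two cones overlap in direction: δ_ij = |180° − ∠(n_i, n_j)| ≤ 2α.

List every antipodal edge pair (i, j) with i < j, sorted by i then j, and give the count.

α = atan 0.5 = 26.57°;  2α = 53.13°
n_0 = (-0.4632, -0.8863)
n_1 = (+0.1674, -0.9859)
n_2 = (+0.7855, -0.6189)
n_3 = (+0.9719, +0.2354)
n_4 = (+0.1858, +0.9826)
n_5 = (-0.9239, +0.3826)
n_6 = (-0.9144, -0.4048)
  (0,1): δ = 142.77°  ·
  (0,2): δ = 100.64°  ·
  (0,3): δ = 48.79°  ✓
  (0,4): δ = 16.89°  ✓
  (0,5): δ = 95.10°  ·
  (0,6): δ = 141.47°  ·
  (1,2): δ = 137.87°  ·
  (1,3): δ = 86.02°  ·
  (1,4): δ = 20.34°  ✓
  (1,5): δ = 57.87°  ·
  (1,6): δ = 104.24°  ·
  (2,3): δ = 128.15°  ·
  (2,4): δ = 62.47°  ·
  (2,5): δ = 15.74°  ✓
  (2,6): δ = 62.12°  ·
  (3,4): δ = 114.32°  ·
  (3,5): δ = 36.11°  ✓
  (3,6): δ = 10.26°  ✓
  (4,5): δ = 101.79°  ·
  (4,6): δ = 55.41°  ·
  (5,6): δ = 133.63°  ·
antipodal pairs: 6

count = 6; pairs: (0,3), (0,4), (1,4), (2,5), (3,5), (3,6)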